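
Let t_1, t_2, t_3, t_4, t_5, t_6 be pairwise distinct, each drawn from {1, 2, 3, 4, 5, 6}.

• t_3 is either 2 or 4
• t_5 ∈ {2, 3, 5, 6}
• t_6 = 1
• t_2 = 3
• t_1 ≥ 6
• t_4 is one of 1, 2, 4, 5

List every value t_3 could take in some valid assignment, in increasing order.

2, 4

t_1 must be 6 (only option left). Eliminate 6 elsewhere: t_5.
That leaves t_2 = 3. Eliminate 3 elsewhere: t_5.
t_6 has just one choice, so t_6 = 1. So t_4 can't be 1.
No further eliminations apply; t_3 can still be any of 2, 4.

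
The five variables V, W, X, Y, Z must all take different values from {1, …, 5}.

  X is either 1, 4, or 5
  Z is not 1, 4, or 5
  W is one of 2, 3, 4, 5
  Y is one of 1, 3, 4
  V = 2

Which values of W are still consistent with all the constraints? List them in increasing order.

V must be 2 (only option left). Strike 2 from W, Z.
Z's domain is down to {3}, so Z = 3. Remove 3 from W, Y.
No further eliminations apply; W can still be any of 4, 5.

4, 5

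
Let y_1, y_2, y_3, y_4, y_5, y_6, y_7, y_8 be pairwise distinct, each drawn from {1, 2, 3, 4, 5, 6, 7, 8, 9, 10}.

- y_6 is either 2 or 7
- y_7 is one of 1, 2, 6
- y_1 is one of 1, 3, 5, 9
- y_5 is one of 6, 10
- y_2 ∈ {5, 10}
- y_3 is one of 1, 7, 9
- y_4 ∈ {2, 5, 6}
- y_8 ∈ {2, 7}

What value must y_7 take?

1

The 8 variables together cover exactly {1, 2, 3, 5, 6, 7, 9, 10} — 8 values for 8 variables — and 3 appears only in y_1's list, so y_1 = 3.
The 7 still-open variables draw from only 7 values {1, 2, 5, 6, 7, 9, 10}, so each is used; only y_3 can be 9, hence y_3 = 9.
The 6 still-open variables together cover exactly {1, 2, 5, 6, 7, 10} — 6 values for 6 variables — and 1 appears only in y_7's list, so y_7 = 1.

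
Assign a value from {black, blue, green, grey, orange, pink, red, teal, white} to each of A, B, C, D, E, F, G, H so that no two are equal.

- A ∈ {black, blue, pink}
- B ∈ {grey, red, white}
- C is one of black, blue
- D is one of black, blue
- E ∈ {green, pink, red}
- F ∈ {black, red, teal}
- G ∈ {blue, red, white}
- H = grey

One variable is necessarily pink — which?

A

H must be grey (only option left). Eliminate grey elsewhere: B.
The 7 still-open variables draw from only 7 values {black, blue, green, pink, red, teal, white}, so each is used; only E can be green, hence E = green.
Among the 6 still-open variables, pink fits only A (and all 6 values in {black, blue, pink, red, teal, white} must be used), so A = pink.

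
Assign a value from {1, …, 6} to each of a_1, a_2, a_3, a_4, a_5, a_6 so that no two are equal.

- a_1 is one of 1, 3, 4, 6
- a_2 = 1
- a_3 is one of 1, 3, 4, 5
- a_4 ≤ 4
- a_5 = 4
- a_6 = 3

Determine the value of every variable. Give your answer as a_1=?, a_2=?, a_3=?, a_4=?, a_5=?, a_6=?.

a_1=6, a_2=1, a_3=5, a_4=2, a_5=4, a_6=3

a_2's domain is down to {1}, so a_2 = 1. Strike 1 from a_1, a_3, a_4.
a_5 must be 4 (only option left). Remove 4 from a_1, a_3, a_4.
a_6 must be 3 (only option left). Eliminate 3 elsewhere: a_1, a_3, a_4.
a_1 must be 6 (only option left).
a_3's domain is down to {5}, so a_3 = 5.
a_4's domain is down to {2}, so a_4 = 2.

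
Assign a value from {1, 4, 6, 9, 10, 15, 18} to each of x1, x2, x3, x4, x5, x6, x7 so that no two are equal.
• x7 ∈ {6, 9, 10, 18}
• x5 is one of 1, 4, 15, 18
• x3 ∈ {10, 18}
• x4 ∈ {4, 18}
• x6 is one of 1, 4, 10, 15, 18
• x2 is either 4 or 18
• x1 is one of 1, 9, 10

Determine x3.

The 7 variables draw from only 7 values {1, 4, 6, 9, 10, 15, 18}, so each is used; only x7 can be 6, hence x7 = 6.
Among the 6 still-open variables, 9 fits only x1 (and all 6 values in {1, 4, 9, 10, 15, 18} must be used), so x1 = 9.
x2 and x4 share exactly the 2 values {4, 18}; by pigeonhole those values go to them, so strike 4, 18 from x3, x5, x6.
So x3 = 10.

10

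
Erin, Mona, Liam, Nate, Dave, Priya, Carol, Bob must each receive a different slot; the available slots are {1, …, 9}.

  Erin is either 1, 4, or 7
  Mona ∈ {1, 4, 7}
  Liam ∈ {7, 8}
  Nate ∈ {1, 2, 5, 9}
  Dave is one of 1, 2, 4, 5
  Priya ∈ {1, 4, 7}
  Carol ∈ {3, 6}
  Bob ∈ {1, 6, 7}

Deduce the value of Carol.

3

The 3 variables Erin, Mona, Priya are confined to {1, 4, 7}, which locks those values in; drop them from Liam, Nate, Dave, Bob.
Liam's domain is down to {8}, so Liam = 8.
That leaves Bob = 6. Strike 6 from Carol.
So Carol = 3.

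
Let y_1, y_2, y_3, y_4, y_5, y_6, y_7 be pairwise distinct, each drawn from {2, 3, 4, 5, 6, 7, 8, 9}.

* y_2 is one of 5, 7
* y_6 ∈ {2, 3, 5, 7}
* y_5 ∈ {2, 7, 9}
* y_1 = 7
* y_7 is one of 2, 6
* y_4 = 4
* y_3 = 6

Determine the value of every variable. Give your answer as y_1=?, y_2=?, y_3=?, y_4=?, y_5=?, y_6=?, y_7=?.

y_1=7, y_2=5, y_3=6, y_4=4, y_5=9, y_6=3, y_7=2

y_1 must be 7 (only option left). Eliminate 7 elsewhere: y_2, y_5, y_6.
y_2's domain is down to {5}, so y_2 = 5. Eliminate 5 elsewhere: y_6.
y_3 must be 6 (only option left). Eliminate 6 elsewhere: y_7.
That leaves y_4 = 4.
That leaves y_7 = 2. Remove 2 from y_5, y_6.
y_5 has just one choice, so y_5 = 9.
y_6 must be 3 (only option left).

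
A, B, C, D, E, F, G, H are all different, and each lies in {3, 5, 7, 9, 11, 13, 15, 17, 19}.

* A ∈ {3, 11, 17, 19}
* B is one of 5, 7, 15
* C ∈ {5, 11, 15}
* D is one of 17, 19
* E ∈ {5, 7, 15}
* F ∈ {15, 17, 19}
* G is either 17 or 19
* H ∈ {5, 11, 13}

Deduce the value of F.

15

The 8 variables draw from only 8 values {3, 5, 7, 11, 13, 15, 17, 19}, so each is used; only A can be 3, hence A = 3.
The 7 still-open variables draw from only 7 values {5, 7, 11, 13, 15, 17, 19}, so each is used; only H can be 13, hence H = 13.
The 6 still-open variables draw from only 6 values {5, 7, 11, 15, 17, 19}, so each is used; only C can be 11, hence C = 11.
D and G share exactly the 2 values {17, 19}; by pigeonhole those values go to them, so strike 17, 19 from F.
So F = 15.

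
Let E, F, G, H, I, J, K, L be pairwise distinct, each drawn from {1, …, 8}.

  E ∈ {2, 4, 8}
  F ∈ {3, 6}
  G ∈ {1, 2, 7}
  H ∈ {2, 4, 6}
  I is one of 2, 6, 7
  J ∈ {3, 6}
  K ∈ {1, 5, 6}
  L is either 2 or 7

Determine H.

Among the 8 variables, 5 fits only K (and all 8 values in {1, 2, 3, 4, 5, 6, 7, 8} must be used), so K = 5.
The 7 still-open variables draw from only 7 values {1, 2, 3, 4, 6, 7, 8}, so each is used; only G can be 1, hence G = 1.
The 6 still-open variables draw from only 6 values {2, 3, 4, 6, 7, 8}, so each is used; only E can be 8, hence E = 8.
Among the 5 still-open variables, 4 fits only H (and all 5 values in {2, 3, 4, 6, 7} must be used), so H = 4.

4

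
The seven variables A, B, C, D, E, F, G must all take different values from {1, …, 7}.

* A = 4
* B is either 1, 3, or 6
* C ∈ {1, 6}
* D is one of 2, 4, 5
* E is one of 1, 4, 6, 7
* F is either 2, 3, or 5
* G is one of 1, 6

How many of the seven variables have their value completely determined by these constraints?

3

A has just one choice, so A = 4. Strike 4 from D, E.
The 6 still-open variables draw from only 6 values {1, 2, 3, 5, 6, 7}, so each is used; only E can be 7, hence E = 7.
The 2 variables C and G are confined to {1, 6}, which locks those values in; drop them from B.
That leaves B = 3. Strike 3 from F.
Determined: A=4, B=3, E=7. The other variables each still have more than one consistent value. That makes 3.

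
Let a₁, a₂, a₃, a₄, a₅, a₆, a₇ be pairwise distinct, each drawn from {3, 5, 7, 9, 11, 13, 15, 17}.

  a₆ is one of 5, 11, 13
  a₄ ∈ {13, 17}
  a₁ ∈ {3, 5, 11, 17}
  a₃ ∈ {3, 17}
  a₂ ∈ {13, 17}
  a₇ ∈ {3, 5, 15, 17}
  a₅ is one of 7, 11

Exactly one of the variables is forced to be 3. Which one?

a₃

The 7 variables draw from only 7 values {3, 5, 7, 11, 13, 15, 17}, so each is used; only a₅ can be 7, hence a₅ = 7.
Among the 6 still-open variables, 15 fits only a₇ (and all 6 values in {3, 5, 11, 13, 15, 17} must be used), so a₇ = 15.
a₂ and a₄ share exactly the 2 values {13, 17}; by pigeonhole those values go to them, so strike 13, 17 from a₁, a₃, a₆.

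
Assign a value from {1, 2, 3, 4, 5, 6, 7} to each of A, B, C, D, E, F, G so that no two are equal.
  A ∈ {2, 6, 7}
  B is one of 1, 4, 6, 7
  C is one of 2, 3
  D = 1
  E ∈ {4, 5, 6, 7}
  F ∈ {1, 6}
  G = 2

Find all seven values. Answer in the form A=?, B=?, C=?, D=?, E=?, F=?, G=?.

D must be 1 (only option left). So B, F can't be 1.
That leaves F = 6. So A, B, E can't be 6.
G has just one choice, so G = 2. So A, C can't be 2.
A must be 7 (only option left). Eliminate 7 elsewhere: B, E.
B must be 4 (only option left). Remove 4 from E.
C must be 3 (only option left).
E has just one choice, so E = 5.

A=7, B=4, C=3, D=1, E=5, F=6, G=2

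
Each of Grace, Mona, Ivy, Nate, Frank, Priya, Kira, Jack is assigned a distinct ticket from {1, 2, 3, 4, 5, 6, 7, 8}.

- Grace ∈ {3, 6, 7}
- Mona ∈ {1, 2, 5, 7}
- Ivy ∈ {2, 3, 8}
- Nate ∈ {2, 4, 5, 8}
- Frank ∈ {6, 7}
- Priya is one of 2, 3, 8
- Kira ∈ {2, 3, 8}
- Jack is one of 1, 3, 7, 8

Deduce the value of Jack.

The 8 variables draw from only 8 values {1, 2, 3, 4, 5, 6, 7, 8}, so each is used; only Nate can be 4, hence Nate = 4.
The 7 still-open variables draw from only 7 values {1, 2, 3, 5, 6, 7, 8}, so each is used; only Mona can be 5, hence Mona = 5.
The 6 still-open variables draw from only 6 values {1, 2, 3, 6, 7, 8}, so each is used; only Jack can be 1, hence Jack = 1.

1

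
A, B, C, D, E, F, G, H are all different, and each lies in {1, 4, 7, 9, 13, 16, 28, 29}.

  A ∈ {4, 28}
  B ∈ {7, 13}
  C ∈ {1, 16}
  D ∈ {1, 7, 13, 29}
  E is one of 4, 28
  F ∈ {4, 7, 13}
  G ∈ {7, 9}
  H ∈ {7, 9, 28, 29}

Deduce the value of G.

The 8 variables together cover exactly {1, 4, 7, 9, 13, 16, 28, 29} — 8 values for 8 variables — and 16 appears only in C's list, so C = 16.
The 7 still-open variables together cover exactly {1, 4, 7, 9, 13, 28, 29} — 7 values for 7 variables — and 1 appears only in D's list, so D = 1.
Among the 6 still-open variables, 29 fits only H (and all 6 values in {4, 7, 9, 13, 28, 29} must be used), so H = 29.
Among the 5 still-open variables, 9 fits only G (and all 5 values in {4, 7, 9, 13, 28} must be used), so G = 9.

9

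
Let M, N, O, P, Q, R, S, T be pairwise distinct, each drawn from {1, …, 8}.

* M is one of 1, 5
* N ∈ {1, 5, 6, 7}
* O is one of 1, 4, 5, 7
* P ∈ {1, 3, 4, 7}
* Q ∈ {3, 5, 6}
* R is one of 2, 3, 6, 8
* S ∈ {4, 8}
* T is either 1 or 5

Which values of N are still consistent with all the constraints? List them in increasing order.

Among the 8 variables, 2 fits only R (and all 8 values in {1, 2, 3, 4, 5, 6, 7, 8} must be used), so R = 2.
The 7 still-open variables together cover exactly {1, 3, 4, 5, 6, 7, 8} — 7 values for 7 variables — and 8 appears only in S's list, so S = 8.
M and T between them cover only {1, 5} — a naked pair. Remove those values from N, O, P, Q.
No further eliminations apply; N can still be any of 6, 7.

6, 7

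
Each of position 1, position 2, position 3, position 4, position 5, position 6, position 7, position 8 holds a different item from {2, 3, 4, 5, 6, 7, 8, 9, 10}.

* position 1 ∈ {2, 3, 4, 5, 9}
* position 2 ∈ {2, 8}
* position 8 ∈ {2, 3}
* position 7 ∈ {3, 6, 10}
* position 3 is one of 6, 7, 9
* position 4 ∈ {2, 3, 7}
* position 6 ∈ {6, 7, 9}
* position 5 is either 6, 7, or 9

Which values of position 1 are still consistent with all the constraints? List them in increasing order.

The 3 variables position 3, position 5, position 6 are confined to {6, 7, 9}, which locks those values in; drop them from position 1, position 4, position 7.
position 4 and position 8 between them cover only {2, 3} — a naked pair. Remove those values from position 1, position 2, position 7.
position 2's domain is down to {8}, so position 2 = 8.
position 7 has just one choice, so position 7 = 10.
No further eliminations apply; position 1 can still be any of 4, 5.

4, 5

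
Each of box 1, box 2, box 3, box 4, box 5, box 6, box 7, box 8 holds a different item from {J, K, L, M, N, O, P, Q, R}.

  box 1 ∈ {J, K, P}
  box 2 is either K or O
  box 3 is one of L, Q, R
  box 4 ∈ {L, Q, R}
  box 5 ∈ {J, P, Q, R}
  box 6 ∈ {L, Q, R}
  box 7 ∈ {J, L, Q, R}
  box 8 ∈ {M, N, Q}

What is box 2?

box 3, box 4, box 6 between them cover only {L, Q, R} — a naked triple. Remove those values from box 5, box 7, box 8.
box 7's domain is down to {J}, so box 7 = J. Remove J from box 1, box 5.
That leaves box 5 = P. Remove P from box 1.
That leaves box 1 = K. Strike K from box 2.
So box 2 = O.

O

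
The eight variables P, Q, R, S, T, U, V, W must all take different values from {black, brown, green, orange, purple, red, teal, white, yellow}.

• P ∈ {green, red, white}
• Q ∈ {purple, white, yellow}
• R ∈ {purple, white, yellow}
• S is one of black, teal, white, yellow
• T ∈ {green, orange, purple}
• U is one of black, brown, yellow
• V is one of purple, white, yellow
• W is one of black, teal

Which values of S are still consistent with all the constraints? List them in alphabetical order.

Q, R, V share exactly the 3 values {purple, white, yellow}; by pigeonhole those values go to them, so strike purple, white, yellow from P, S, T, U.
S and W share exactly the 2 values {black, teal}; by pigeonhole those values go to them, so strike black, teal from U.
U's domain is down to {brown}, so U = brown.
No further eliminations apply; S can still be any of black, teal.

black, teal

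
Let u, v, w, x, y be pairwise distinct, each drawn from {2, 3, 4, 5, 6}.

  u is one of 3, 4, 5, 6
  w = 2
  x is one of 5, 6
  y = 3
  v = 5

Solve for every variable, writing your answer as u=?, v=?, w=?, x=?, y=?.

v must be 5 (only option left). So u, x can't be 5.
w must be 2 (only option left).
That leaves x = 6. Eliminate 6 elsewhere: u.
y has just one choice, so y = 3. Remove 3 from u.
u has just one choice, so u = 4.

u=4, v=5, w=2, x=6, y=3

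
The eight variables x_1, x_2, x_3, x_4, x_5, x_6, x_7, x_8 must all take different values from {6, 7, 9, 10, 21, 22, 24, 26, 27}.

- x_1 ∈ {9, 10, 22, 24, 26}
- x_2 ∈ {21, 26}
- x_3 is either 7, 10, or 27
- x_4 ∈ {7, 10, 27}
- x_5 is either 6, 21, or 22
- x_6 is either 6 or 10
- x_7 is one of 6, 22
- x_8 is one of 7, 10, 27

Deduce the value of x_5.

x_3, x_4, x_8 between them cover only {7, 10, 27} — a naked triple. Remove those values from x_1, x_6.
x_6 must be 6 (only option left). Strike 6 from x_5, x_7.
That leaves x_7 = 22. Eliminate 22 elsewhere: x_1, x_5.
So x_5 = 21.

21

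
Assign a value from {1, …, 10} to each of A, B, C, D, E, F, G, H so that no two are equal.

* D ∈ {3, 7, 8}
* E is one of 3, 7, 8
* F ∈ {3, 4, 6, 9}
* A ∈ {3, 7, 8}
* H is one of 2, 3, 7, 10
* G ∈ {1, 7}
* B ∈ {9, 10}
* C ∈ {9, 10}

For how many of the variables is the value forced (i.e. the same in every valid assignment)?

2

The 2 variables B and C are confined to {9, 10}, which locks those values in; drop them from F, H.
A, D, E between them cover only {3, 7, 8} — a naked triple. Remove those values from F, G, H.
That leaves G = 1.
H's domain is down to {2}, so H = 2.
Determined: G=1, H=2. The other variables each still have more than one consistent value. That makes 2.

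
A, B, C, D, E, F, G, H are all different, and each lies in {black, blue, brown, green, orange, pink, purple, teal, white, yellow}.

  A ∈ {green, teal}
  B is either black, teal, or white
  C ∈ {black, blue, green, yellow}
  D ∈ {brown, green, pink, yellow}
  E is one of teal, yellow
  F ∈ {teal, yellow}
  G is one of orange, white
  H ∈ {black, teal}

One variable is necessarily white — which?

The 2 variables E and F are confined to {teal, yellow}, which locks those values in; drop them from A, B, C, D, H.
A has just one choice, so A = green. Strike green from C, D.
H has just one choice, so H = black. Remove black from B, C.
So white goes to B.

B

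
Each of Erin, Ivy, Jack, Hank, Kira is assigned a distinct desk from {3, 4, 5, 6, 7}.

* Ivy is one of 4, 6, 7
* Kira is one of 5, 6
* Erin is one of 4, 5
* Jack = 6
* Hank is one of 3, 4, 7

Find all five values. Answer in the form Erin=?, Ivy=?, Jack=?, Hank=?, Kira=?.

Erin=4, Ivy=7, Jack=6, Hank=3, Kira=5

Jack's domain is down to {6}, so Jack = 6. Remove 6 from Ivy, Kira.
Kira has just one choice, so Kira = 5. Eliminate 5 elsewhere: Erin.
Erin has just one choice, so Erin = 4. Remove 4 from Ivy, Hank.
Ivy must be 7 (only option left). So Hank can't be 7.
Hank must be 3 (only option left).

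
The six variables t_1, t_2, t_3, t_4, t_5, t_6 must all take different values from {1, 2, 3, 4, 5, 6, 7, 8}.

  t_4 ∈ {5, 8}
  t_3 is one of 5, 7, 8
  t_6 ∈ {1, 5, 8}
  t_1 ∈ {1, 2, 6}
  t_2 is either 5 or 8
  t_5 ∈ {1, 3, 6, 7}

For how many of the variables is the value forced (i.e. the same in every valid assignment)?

t_2 and t_4 share exactly the 2 values {5, 8}; by pigeonhole those values go to them, so strike 5, 8 from t_3, t_6.
t_3's domain is down to {7}, so t_3 = 7. Eliminate 7 elsewhere: t_5.
That leaves t_6 = 1. Eliminate 1 elsewhere: t_1, t_5.
Determined: t_3=7, t_6=1. The other variables each still have more than one consistent value. That makes 2.

2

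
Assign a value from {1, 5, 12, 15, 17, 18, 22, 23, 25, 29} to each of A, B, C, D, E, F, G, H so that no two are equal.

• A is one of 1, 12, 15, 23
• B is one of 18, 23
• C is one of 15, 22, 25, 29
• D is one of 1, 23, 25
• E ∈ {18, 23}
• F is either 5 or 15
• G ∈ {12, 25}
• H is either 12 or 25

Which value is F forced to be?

5

B and E between them cover only {18, 23} — a naked pair. Remove those values from A, D.
The 2 variables G and H are confined to {12, 25}, which locks those values in; drop them from A, C, D.
That leaves D = 1. Strike 1 from A.
A must be 15 (only option left). Remove 15 from C, F.
So F = 5.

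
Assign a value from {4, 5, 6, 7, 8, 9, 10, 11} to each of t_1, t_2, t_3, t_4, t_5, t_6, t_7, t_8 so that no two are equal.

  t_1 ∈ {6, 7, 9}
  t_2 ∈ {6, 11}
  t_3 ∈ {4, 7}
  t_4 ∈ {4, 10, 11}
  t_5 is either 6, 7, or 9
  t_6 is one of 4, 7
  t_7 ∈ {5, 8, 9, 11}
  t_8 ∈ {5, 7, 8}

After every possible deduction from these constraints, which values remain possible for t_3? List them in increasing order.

4, 7

Among the 8 variables, 10 fits only t_4 (and all 8 values in {4, 5, 6, 7, 8, 9, 10, 11} must be used), so t_4 = 10.
The 2 variables t_3 and t_6 are confined to {4, 7}, which locks those values in; drop them from t_1, t_5, t_8.
t_1 and t_5 share exactly the 2 values {6, 9}; by pigeonhole those values go to them, so strike 6, 9 from t_2, t_7.
t_2 must be 11 (only option left). Strike 11 from t_7.
No further eliminations apply; t_3 can still be any of 4, 7.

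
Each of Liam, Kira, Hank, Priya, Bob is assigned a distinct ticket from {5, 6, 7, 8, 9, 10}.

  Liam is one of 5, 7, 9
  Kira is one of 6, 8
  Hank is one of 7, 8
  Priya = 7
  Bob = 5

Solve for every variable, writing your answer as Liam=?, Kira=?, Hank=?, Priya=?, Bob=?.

Liam=9, Kira=6, Hank=8, Priya=7, Bob=5

Priya has just one choice, so Priya = 7. So Liam, Hank can't be 7.
Bob has just one choice, so Bob = 5. Eliminate 5 elsewhere: Liam.
Liam must be 9 (only option left).
That leaves Hank = 8. Remove 8 from Kira.
That leaves Kira = 6.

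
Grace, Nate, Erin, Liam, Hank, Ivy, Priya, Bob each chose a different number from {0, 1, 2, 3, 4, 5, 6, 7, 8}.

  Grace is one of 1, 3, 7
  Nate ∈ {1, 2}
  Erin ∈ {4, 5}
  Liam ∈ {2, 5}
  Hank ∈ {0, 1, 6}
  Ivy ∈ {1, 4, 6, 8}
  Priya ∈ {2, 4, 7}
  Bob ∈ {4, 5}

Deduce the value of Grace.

The 2 variables Erin and Bob are confined to {4, 5}, which locks those values in; drop them from Liam, Ivy, Priya.
Liam has just one choice, so Liam = 2. Remove 2 from Nate, Priya.
That leaves Priya = 7. Eliminate 7 elsewhere: Grace.
Nate has just one choice, so Nate = 1. So Grace, Hank, Ivy can't be 1.
So Grace = 3.

3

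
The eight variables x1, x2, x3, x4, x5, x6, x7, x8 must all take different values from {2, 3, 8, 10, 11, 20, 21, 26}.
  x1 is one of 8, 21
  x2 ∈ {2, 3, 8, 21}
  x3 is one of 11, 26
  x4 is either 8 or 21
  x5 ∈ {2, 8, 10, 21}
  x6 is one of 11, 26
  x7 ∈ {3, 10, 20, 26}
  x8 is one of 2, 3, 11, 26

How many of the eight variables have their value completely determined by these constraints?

The 8 variables draw from only 8 values {2, 3, 8, 10, 11, 20, 21, 26}, so each is used; only x7 can be 20, hence x7 = 20.
Among the 7 still-open variables, 10 fits only x5 (and all 7 values in {2, 3, 8, 10, 11, 21, 26} must be used), so x5 = 10.
x1 and x4 share exactly the 2 values {8, 21}; by pigeonhole those values go to them, so strike 8, 21 from x2.
x3 and x6 between them cover only {11, 26} — a naked pair. Remove those values from x8.
Determined: x5=10, x7=20. The other variables each still have more than one consistent value. That makes 2.

2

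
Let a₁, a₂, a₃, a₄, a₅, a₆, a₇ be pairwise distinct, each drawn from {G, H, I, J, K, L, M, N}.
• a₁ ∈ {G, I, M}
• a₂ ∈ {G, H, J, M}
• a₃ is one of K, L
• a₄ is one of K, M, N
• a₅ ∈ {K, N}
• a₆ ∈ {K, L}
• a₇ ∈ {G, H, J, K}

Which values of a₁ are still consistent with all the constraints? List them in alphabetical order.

a₃ and a₆ between them cover only {K, L} — a naked pair. Remove those values from a₄, a₅, a₇.
That leaves a₅ = N. Eliminate N elsewhere: a₄.
a₄'s domain is down to {M}, so a₄ = M. Strike M from a₁, a₂.
No further eliminations apply; a₁ can still be any of G, I.

G, I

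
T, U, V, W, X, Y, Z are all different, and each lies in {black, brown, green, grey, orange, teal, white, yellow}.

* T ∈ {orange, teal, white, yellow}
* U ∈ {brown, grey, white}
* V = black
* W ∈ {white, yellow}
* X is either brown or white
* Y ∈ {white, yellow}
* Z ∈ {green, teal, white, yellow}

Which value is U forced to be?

V has just one choice, so V = black.
W and Y between them cover only {white, yellow} — a naked pair. Remove those values from T, U, X, Z.
X must be brown (only option left). Eliminate brown elsewhere: U.
So U = grey.

grey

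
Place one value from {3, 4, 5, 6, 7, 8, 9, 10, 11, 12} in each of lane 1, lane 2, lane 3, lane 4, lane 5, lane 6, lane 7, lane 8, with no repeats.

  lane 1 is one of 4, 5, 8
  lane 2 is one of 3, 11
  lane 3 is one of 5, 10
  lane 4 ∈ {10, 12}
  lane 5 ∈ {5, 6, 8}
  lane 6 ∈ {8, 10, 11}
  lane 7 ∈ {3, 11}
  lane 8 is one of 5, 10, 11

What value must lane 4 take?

12

Among the 8 variables, 4 fits only lane 1 (and all 8 values in {3, 4, 5, 6, 8, 10, 11, 12} must be used), so lane 1 = 4.
Among the 7 still-open variables, 6 fits only lane 5 (and all 7 values in {3, 5, 6, 8, 10, 11, 12} must be used), so lane 5 = 6.
The 6 still-open variables together cover exactly {3, 5, 8, 10, 11, 12} — 6 values for 6 variables — and 8 appears only in lane 6's list, so lane 6 = 8.
The 5 still-open variables draw from only 5 values {3, 5, 10, 11, 12}, so each is used; only lane 4 can be 12, hence lane 4 = 12.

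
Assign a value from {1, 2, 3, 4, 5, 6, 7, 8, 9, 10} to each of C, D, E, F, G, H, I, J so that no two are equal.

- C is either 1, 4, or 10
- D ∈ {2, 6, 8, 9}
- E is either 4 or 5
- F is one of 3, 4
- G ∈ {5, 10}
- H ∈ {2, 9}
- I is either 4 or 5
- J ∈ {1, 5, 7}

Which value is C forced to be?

1

E and I between them cover only {4, 5} — a naked pair. Remove those values from C, F, G, J.
That leaves F = 3.
That leaves G = 10. Remove 10 from C.
So C = 1.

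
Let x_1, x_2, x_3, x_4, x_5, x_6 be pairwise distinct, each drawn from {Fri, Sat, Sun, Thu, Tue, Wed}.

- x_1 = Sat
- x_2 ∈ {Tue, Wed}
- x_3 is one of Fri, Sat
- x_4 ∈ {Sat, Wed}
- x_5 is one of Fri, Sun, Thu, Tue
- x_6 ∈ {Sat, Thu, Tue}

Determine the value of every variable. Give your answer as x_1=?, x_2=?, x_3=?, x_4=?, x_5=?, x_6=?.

x_1=Sat, x_2=Tue, x_3=Fri, x_4=Wed, x_5=Sun, x_6=Thu

x_1 must be Sat (only option left). Remove Sat from x_3, x_4, x_6.
x_3 must be Fri (only option left). So x_5 can't be Fri.
x_4's domain is down to {Wed}, so x_4 = Wed. Eliminate Wed elsewhere: x_2.
x_2 has just one choice, so x_2 = Tue. So x_5, x_6 can't be Tue.
x_6 must be Thu (only option left). Remove Thu from x_5.
x_5 has just one choice, so x_5 = Sun.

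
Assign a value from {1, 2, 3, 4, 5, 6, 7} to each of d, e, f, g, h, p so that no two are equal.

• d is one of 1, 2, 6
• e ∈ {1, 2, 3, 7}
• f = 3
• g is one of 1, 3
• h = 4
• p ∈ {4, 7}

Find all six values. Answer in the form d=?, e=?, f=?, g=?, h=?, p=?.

f has just one choice, so f = 3. So e, g can't be 3.
g's domain is down to {1}, so g = 1. Remove 1 from d, e.
h has just one choice, so h = 4. So p can't be 4.
p's domain is down to {7}, so p = 7. Remove 7 from e.
e has just one choice, so e = 2. Strike 2 from d.
d has just one choice, so d = 6.

d=6, e=2, f=3, g=1, h=4, p=7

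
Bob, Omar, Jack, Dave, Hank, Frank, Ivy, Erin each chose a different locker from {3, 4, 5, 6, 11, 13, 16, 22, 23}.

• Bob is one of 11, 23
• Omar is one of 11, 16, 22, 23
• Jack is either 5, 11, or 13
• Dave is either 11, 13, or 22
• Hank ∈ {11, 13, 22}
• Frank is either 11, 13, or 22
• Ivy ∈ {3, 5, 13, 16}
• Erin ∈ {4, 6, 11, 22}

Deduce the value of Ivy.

Dave, Hank, Frank between them cover only {11, 13, 22} — a naked triple. Remove those values from Bob, Omar, Jack, Ivy, Erin.
Bob's domain is down to {23}, so Bob = 23. So Omar can't be 23.
That leaves Omar = 16. Eliminate 16 elsewhere: Ivy.
That leaves Jack = 5. So Ivy can't be 5.
So Ivy = 3.

3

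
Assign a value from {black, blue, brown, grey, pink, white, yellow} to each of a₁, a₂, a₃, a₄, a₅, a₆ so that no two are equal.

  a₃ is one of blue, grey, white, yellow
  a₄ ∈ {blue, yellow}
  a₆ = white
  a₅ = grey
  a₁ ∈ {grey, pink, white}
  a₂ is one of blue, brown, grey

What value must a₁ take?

a₅ must be grey (only option left). Eliminate grey elsewhere: a₁, a₂, a₃.
a₆ has just one choice, so a₆ = white. Strike white from a₁, a₃.
So a₁ = pink.

pink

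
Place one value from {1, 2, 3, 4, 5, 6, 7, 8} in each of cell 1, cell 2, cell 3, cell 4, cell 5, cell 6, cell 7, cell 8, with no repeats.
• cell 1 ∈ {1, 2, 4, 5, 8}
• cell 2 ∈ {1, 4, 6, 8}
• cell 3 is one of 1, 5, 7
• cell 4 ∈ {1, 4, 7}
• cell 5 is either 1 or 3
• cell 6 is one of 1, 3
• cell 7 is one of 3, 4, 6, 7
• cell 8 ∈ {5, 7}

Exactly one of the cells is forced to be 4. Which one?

Among the 8 variables, 2 fits only cell 1 (and all 8 values in {1, 2, 3, 4, 5, 6, 7, 8} must be used), so cell 1 = 2.
Among the 7 still-open variables, 8 fits only cell 2 (and all 7 values in {1, 3, 4, 5, 6, 7, 8} must be used), so cell 2 = 8.
Among the 6 still-open variables, 6 fits only cell 7 (and all 6 values in {1, 3, 4, 5, 6, 7} must be used), so cell 7 = 6.
The 5 still-open variables draw from only 5 values {1, 3, 4, 5, 7}, so each is used; only cell 4 can be 4, hence cell 4 = 4.

cell 4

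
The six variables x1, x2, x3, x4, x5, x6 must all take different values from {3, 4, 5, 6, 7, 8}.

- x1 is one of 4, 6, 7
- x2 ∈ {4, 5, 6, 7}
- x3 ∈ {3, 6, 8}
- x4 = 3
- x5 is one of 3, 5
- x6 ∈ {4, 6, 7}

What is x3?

8

x4 has just one choice, so x4 = 3. So x3, x5 can't be 3.
x5's domain is down to {5}, so x5 = 5. So x2 can't be 5.
The 4 still-open variables together cover exactly {4, 6, 7, 8} — 4 values for 4 variables — and 8 appears only in x3's list, so x3 = 8.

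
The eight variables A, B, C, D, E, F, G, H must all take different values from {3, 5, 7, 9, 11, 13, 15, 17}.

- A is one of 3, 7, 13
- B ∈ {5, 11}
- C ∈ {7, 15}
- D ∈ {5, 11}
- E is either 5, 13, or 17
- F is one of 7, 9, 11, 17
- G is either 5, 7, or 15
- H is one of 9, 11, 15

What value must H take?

The 8 variables together cover exactly {3, 5, 7, 9, 11, 13, 15, 17} — 8 values for 8 variables — and 3 appears only in A's list, so A = 3.
Among the 7 still-open variables, 13 fits only E (and all 7 values in {5, 7, 9, 11, 13, 15, 17} must be used), so E = 13.
The 6 still-open variables draw from only 6 values {5, 7, 9, 11, 15, 17}, so each is used; only F can be 17, hence F = 17.
The 5 still-open variables together cover exactly {5, 7, 9, 11, 15} — 5 values for 5 variables — and 9 appears only in H's list, so H = 9.

9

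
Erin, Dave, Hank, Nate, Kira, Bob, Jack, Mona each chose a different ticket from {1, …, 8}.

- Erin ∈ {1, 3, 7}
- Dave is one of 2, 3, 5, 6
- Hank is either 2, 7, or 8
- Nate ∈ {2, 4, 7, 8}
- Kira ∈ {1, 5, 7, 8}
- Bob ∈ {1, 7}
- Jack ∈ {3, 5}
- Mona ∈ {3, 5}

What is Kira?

The 8 variables together cover exactly {1, 2, 3, 4, 5, 6, 7, 8} — 8 values for 8 variables — and 4 appears only in Nate's list, so Nate = 4.
The 7 still-open variables together cover exactly {1, 2, 3, 5, 6, 7, 8} — 7 values for 7 variables — and 6 appears only in Dave's list, so Dave = 6.
Among the 6 still-open variables, 2 fits only Hank (and all 6 values in {1, 2, 3, 5, 7, 8} must be used), so Hank = 2.
The 5 still-open variables together cover exactly {1, 3, 5, 7, 8} — 5 values for 5 variables — and 8 appears only in Kira's list, so Kira = 8.

8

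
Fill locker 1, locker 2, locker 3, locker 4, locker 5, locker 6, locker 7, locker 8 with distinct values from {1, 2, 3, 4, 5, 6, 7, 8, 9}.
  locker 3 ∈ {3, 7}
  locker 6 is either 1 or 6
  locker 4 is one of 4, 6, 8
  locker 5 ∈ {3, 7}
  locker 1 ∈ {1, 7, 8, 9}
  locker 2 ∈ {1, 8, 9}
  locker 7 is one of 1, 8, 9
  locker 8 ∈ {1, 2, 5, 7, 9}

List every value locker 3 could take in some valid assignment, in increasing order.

3, 7

locker 3 and locker 5 between them cover only {3, 7} — a naked pair. Remove those values from locker 1, locker 8.
locker 1, locker 2, locker 7 between them cover only {1, 8, 9} — a naked triple. Remove those values from locker 4, locker 6, locker 8.
locker 6's domain is down to {6}, so locker 6 = 6. Eliminate 6 elsewhere: locker 4.
That leaves locker 4 = 4.
No further eliminations apply; locker 3 can still be any of 3, 7.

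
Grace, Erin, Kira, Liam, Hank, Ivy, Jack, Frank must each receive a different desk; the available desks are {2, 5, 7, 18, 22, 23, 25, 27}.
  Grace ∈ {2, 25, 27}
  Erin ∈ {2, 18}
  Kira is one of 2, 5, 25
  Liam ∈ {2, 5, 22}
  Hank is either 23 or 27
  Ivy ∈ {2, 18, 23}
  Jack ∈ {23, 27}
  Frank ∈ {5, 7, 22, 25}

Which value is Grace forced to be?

The 8 variables together cover exactly {2, 5, 7, 18, 22, 23, 25, 27} — 8 values for 8 variables — and 7 appears only in Frank's list, so Frank = 7.
The 7 still-open variables together cover exactly {2, 5, 18, 22, 23, 25, 27} — 7 values for 7 variables — and 22 appears only in Liam's list, so Liam = 22.
Among the 6 still-open variables, 5 fits only Kira (and all 6 values in {2, 5, 18, 23, 25, 27} must be used), so Kira = 5.
The 5 still-open variables together cover exactly {2, 18, 23, 25, 27} — 5 values for 5 variables — and 25 appears only in Grace's list, so Grace = 25.

25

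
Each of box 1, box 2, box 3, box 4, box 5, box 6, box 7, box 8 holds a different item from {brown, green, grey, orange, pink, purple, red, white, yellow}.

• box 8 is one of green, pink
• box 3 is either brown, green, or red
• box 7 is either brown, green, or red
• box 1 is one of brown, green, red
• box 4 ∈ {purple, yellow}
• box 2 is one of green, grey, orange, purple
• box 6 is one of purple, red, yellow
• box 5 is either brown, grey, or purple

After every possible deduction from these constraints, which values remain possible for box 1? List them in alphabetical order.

brown, green, red

The 8 variables draw from only 8 values {brown, green, grey, orange, pink, purple, red, yellow}, so each is used; only box 2 can be orange, hence box 2 = orange.
Among the 7 still-open variables, grey fits only box 5 (and all 7 values in {brown, green, grey, pink, purple, red, yellow} must be used), so box 5 = grey.
Among the 6 still-open variables, pink fits only box 8 (and all 6 values in {brown, green, pink, purple, red, yellow} must be used), so box 8 = pink.
The 3 variables box 1, box 3, box 7 are confined to {brown, green, red}, which locks those values in; drop them from box 6.
No further eliminations apply; box 1 can still be any of brown, green, red.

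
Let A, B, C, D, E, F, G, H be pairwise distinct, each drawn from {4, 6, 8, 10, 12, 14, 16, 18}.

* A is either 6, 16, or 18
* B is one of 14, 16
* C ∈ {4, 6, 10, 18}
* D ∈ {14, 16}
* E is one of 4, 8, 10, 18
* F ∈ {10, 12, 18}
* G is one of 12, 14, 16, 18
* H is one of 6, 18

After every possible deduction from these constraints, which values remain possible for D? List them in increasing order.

The 8 variables together cover exactly {4, 6, 8, 10, 12, 14, 16, 18} — 8 values for 8 variables — and 8 appears only in E's list, so E = 8.
The 7 still-open variables draw from only 7 values {4, 6, 10, 12, 14, 16, 18}, so each is used; only C can be 4, hence C = 4.
Among the 6 still-open variables, 10 fits only F (and all 6 values in {6, 10, 12, 14, 16, 18} must be used), so F = 10.
The 5 still-open variables together cover exactly {6, 12, 14, 16, 18} — 5 values for 5 variables — and 12 appears only in G's list, so G = 12.
The 2 variables B and D are confined to {14, 16}, which locks those values in; drop them from A.
No further eliminations apply; D can still be any of 14, 16.

14, 16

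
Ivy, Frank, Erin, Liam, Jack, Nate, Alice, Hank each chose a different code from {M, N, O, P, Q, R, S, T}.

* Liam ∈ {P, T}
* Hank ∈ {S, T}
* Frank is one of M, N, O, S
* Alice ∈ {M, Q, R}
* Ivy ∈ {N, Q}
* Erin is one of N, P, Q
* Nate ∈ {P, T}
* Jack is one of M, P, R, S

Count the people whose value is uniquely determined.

The 8 variables draw from only 8 values {M, N, O, P, Q, R, S, T}, so each is used; only Frank can be O, hence Frank = O.
Liam and Nate share exactly the 2 values {P, T}; by pigeonhole those values go to them, so strike P, T from Erin, Jack, Hank.
Hank has just one choice, so Hank = S. Eliminate S elsewhere: Jack.
Ivy and Erin between them cover only {N, Q} — a naked pair. Remove those values from Alice.
Determined: Frank=O, Hank=S. The other people each still have more than one consistent value. That makes 2.

2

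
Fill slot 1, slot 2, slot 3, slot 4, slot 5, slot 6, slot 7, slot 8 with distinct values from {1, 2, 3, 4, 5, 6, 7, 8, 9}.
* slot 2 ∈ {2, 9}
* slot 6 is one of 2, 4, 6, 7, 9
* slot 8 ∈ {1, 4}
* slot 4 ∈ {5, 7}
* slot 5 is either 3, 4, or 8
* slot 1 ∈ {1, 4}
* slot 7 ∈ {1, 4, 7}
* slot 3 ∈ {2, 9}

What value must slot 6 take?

6

The 2 variables slot 1 and slot 8 are confined to {1, 4}, which locks those values in; drop them from slot 5, slot 6, slot 7.
slot 7 has just one choice, so slot 7 = 7. Strike 7 from slot 4, slot 6.
That leaves slot 4 = 5.
The 2 variables slot 2 and slot 3 are confined to {2, 9}, which locks those values in; drop them from slot 6.
So slot 6 = 6.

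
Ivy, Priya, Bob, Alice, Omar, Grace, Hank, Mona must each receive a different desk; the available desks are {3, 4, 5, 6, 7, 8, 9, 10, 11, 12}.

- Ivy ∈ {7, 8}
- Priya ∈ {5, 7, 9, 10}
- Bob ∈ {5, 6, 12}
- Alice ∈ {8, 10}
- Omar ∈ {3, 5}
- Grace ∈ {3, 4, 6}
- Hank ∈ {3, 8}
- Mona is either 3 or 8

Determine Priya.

Hank and Mona share exactly the 2 values {3, 8}; by pigeonhole those values go to them, so strike 3, 8 from Ivy, Alice, Omar, Grace.
Ivy must be 7 (only option left). Remove 7 from Priya.
Alice's domain is down to {10}, so Alice = 10. Strike 10 from Priya.
That leaves Omar = 5. Remove 5 from Priya, Bob.
So Priya = 9.

9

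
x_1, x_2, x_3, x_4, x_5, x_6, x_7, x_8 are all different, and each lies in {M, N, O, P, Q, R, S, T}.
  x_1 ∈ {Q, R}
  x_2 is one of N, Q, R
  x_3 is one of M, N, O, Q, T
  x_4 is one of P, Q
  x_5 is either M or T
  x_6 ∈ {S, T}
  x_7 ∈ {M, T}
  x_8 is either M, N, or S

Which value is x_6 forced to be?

S

The 8 variables together cover exactly {M, N, O, P, Q, R, S, T} — 8 values for 8 variables — and O appears only in x_3's list, so x_3 = O.
Among the 7 still-open variables, P fits only x_4 (and all 7 values in {M, N, P, Q, R, S, T} must be used), so x_4 = P.
The 2 variables x_5 and x_7 are confined to {M, T}, which locks those values in; drop them from x_6, x_8.
So x_6 = S.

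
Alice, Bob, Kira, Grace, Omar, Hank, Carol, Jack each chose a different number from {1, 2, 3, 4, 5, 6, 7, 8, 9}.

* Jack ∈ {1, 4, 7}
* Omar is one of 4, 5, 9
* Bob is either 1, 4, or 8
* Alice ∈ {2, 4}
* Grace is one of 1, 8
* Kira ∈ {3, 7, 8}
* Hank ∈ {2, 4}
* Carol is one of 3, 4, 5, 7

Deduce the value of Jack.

Among the 8 variables, 9 fits only Omar (and all 8 values in {1, 2, 3, 4, 5, 7, 8, 9} must be used), so Omar = 9.
The 7 still-open variables together cover exactly {1, 2, 3, 4, 5, 7, 8} — 7 values for 7 variables — and 5 appears only in Carol's list, so Carol = 5.
The 6 still-open variables together cover exactly {1, 2, 3, 4, 7, 8} — 6 values for 6 variables — and 3 appears only in Kira's list, so Kira = 3.
Among the 5 still-open variables, 7 fits only Jack (and all 5 values in {1, 2, 4, 7, 8} must be used), so Jack = 7.

7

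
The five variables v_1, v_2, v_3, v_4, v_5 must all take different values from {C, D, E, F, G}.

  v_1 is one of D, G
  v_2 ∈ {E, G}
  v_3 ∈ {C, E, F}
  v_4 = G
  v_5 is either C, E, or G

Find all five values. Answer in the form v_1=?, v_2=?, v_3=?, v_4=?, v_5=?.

v_4's domain is down to {G}, so v_4 = G. Strike G from v_1, v_2, v_5.
That leaves v_1 = D.
That leaves v_2 = E. Eliminate E elsewhere: v_3, v_5.
v_5's domain is down to {C}, so v_5 = C. Remove C from v_3.
v_3 must be F (only option left).

v_1=D, v_2=E, v_3=F, v_4=G, v_5=C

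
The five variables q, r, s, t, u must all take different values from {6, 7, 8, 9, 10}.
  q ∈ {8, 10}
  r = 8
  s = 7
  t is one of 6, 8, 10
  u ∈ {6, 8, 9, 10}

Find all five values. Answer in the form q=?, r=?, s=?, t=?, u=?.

r has just one choice, so r = 8. Eliminate 8 elsewhere: q, t, u.
s has just one choice, so s = 7.
q has just one choice, so q = 10. Remove 10 from t, u.
t's domain is down to {6}, so t = 6. Eliminate 6 elsewhere: u.
That leaves u = 9.

q=10, r=8, s=7, t=6, u=9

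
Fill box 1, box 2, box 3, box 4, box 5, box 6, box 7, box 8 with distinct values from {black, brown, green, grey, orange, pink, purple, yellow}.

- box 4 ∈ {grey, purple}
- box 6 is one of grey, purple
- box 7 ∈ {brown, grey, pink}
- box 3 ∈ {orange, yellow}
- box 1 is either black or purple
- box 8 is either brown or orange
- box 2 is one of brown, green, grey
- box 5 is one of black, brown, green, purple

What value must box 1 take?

black

Among the 8 variables, pink fits only box 7 (and all 8 values in {black, brown, green, grey, orange, pink, purple, yellow} must be used), so box 7 = pink.
Among the 7 still-open variables, yellow fits only box 3 (and all 7 values in {black, brown, green, grey, orange, purple, yellow} must be used), so box 3 = yellow.
Among the 6 still-open variables, orange fits only box 8 (and all 6 values in {black, brown, green, grey, orange, purple} must be used), so box 8 = orange.
The 2 variables box 4 and box 6 are confined to {grey, purple}, which locks those values in; drop them from box 1, box 2, box 5.
So box 1 = black.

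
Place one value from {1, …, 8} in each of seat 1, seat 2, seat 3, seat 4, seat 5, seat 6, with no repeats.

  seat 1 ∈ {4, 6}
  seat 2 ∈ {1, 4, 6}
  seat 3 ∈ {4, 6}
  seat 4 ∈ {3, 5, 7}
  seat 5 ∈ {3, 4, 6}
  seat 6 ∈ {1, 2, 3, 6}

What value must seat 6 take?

2

seat 1 and seat 3 between them cover only {4, 6} — a naked pair. Remove those values from seat 2, seat 5, seat 6.
seat 2's domain is down to {1}, so seat 2 = 1. Strike 1 from seat 6.
That leaves seat 5 = 3. Strike 3 from seat 4, seat 6.
So seat 6 = 2.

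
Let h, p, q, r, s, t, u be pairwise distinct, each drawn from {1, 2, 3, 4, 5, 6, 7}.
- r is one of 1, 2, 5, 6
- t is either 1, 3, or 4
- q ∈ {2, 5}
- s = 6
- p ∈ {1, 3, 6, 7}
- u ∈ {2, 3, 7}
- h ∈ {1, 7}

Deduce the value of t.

4

s must be 6 (only option left). Eliminate 6 elsewhere: p, r.
Among the 6 still-open variables, 4 fits only t (and all 6 values in {1, 2, 3, 4, 5, 7} must be used), so t = 4.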